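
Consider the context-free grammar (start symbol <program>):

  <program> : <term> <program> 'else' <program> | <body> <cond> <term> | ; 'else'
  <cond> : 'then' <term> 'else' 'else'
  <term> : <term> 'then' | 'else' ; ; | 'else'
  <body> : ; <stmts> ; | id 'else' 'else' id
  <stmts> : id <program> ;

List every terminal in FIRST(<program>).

From <program> : <term> <program> 'else' <program>: add FIRST(<term>) = { 'else' }.
From <program> : <body> <cond> <term>: add FIRST(<body>) = { ;, id }.
<program> : ; 'else' contributes {;}.
Union: FIRST(<program>) = { 'else', ;, id }.

{ 'else', ;, id }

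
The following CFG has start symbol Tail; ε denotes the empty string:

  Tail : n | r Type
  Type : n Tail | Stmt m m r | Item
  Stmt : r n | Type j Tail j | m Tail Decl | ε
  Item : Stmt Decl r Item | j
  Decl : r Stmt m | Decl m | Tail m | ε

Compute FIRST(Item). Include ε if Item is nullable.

From Item : Stmt Decl r Item: Stmt, Decl nullable, take FIRST(Stmt) ∪ FIRST(Decl) ∪ {r} = { j, m, n, r }.
Item : j contributes {j}.
Union: FIRST(Item) = { j, m, n, r }.

{ j, m, n, r }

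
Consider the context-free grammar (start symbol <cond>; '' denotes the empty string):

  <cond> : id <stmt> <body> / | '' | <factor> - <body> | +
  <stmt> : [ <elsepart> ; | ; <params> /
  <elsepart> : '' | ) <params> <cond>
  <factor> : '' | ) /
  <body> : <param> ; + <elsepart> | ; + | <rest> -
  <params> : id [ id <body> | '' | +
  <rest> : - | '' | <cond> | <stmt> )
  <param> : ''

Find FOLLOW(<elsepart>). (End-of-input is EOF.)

In <stmt> : [ <elsepart> ;: add FIRST(;) = { ; }.
In <body> : <param> ; + <elsepart>: <elsepart> is at the end, add FOLLOW(<body>) = { EOF, ), +, -, /, ;, id }.
Union: FOLLOW(<elsepart>) = { EOF, ), +, -, /, ;, id }.

{ EOF, ), +, -, /, ;, id }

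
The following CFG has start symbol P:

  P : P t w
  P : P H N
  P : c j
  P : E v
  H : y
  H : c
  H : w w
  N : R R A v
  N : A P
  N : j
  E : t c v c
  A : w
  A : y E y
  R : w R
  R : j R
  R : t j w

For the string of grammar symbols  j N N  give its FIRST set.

j is a terminal; add {j} and stop.

{ j }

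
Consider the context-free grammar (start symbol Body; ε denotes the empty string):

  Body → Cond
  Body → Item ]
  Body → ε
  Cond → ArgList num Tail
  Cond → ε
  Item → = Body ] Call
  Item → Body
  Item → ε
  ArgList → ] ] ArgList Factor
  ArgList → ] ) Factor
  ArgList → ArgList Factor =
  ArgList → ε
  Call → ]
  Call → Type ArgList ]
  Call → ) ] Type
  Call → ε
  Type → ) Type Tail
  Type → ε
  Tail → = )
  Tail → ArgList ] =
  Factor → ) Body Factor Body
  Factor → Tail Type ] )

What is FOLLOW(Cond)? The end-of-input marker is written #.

In Body → Cond: Cond is at the end, add FOLLOW(Body) = { #, ), =, ], num }.
Union: FOLLOW(Cond) = { #, ), =, ], num }.

{ #, ), =, ], num }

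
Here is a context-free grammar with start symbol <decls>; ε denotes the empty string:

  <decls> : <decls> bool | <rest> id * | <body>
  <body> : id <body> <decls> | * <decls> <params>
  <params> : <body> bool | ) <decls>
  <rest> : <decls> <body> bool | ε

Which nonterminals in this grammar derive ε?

{ <rest> }

Directly nullable (have an ε-production): <rest>.
No other nonterminal has a production whose RHS symbols are all nullable.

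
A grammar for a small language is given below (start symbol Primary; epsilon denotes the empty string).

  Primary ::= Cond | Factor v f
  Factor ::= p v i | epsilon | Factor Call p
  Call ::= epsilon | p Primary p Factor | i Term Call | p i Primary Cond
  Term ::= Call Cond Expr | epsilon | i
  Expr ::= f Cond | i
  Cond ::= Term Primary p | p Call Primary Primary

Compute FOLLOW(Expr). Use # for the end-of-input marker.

{ i, p, v }

In Term ::= Call Cond Expr: Expr is at the end, add FOLLOW(Term) = { i, p, v }.
Union: FOLLOW(Expr) = { i, p, v }.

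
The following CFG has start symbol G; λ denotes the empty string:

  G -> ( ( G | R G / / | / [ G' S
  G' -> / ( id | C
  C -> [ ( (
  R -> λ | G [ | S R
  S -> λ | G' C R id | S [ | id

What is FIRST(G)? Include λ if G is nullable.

G -> ( ( G contributes {(}.
From G -> R G / /: R nullable, take FIRST(R) ∪ FIRST(G) = { (, /, [, id }.
G -> / [ G' S contributes {/}.
Union: FIRST(G) = { (, /, [, id }.

{ (, /, [, id }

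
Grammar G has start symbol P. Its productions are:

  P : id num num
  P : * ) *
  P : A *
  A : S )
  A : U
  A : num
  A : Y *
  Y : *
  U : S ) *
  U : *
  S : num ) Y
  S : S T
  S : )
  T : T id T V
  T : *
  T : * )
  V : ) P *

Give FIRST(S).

S : num ) Y contributes {num}.
From S : S T: add FIRST(S) = { ), num }.
S : ) contributes {)}.
Union: FIRST(S) = { ), num }.

{ ), num }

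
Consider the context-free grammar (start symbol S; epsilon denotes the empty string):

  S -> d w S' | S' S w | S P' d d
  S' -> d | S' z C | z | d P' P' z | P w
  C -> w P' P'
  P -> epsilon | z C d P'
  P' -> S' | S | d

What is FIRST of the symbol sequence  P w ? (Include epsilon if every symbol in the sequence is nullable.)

{ w, z }

Add FIRST(P)\{epsilon} = { z }; P is nullable, continue.
w is a terminal; add {w} and stop.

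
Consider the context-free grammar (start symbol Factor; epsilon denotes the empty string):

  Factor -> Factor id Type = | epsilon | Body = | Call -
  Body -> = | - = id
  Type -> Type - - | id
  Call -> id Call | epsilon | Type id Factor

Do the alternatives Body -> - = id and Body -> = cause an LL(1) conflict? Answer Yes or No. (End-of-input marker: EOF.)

FIRST(- = id) = { - } and FIRST(=) = { = }.
The FIRST sets are disjoint and neither alternative is nullable — no conflict.

No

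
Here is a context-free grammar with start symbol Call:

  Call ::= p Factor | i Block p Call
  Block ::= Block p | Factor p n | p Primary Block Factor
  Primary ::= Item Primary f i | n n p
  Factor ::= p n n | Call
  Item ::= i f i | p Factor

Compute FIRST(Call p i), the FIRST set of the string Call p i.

Add FIRST(Call) = { i, p }; Call is not nullable, stop.

{ i, p }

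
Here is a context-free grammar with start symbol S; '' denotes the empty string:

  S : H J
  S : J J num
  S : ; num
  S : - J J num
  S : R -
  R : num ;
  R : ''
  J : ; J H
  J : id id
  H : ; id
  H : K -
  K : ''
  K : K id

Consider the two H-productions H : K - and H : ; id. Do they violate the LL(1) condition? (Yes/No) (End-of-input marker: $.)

FIRST(K -) = { -, id } and FIRST(; id) = { ; }.
The FIRST sets are disjoint and neither alternative is nullable — no conflict.

No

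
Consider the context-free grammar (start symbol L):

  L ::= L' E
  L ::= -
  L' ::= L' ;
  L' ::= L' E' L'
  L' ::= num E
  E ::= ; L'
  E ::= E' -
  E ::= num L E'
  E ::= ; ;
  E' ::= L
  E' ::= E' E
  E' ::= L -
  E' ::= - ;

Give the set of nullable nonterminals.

{ } (none)

No nonterminal has an empty production or an RHS whose symbols are all nullable.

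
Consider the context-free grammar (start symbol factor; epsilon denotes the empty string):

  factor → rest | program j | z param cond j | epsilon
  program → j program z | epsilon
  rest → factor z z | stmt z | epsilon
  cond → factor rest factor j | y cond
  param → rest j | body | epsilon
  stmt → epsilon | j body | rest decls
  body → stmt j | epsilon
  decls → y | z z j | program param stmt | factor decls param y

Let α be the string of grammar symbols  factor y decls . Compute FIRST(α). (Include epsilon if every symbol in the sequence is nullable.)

Add FIRST(factor)\{epsilon} = { j, y, z }; factor is nullable, continue.
y is a terminal; add {y} and stop.

{ j, y, z }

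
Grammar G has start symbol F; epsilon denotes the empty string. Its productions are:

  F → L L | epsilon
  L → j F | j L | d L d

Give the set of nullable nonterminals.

{ F }

Directly nullable (have an epsilon-production): F.
No other nonterminal has a production whose RHS symbols are all nullable.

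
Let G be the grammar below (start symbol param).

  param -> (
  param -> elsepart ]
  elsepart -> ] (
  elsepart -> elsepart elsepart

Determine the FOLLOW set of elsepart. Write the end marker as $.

In param -> elsepart ]: add FIRST(]) = { ] }.
In elsepart -> elsepart elsepart: add FIRST(elsepart) = { ] }.
In elsepart -> elsepart elsepart: elsepart is at the end, add FOLLOW(elsepart) = { ] }.
Union: FOLLOW(elsepart) = { ] }.

{ ] }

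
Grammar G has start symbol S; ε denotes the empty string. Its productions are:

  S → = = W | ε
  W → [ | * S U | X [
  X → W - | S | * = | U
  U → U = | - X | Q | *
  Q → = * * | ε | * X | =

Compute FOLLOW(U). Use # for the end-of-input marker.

{ #, *, -, =, [ }

In W → * S U: U is at the end, add FOLLOW(W) = { #, *, -, =, [ }.
In X → U: U is at the end, add FOLLOW(X) = { #, *, -, =, [ }.
In U → U =: add FIRST(=) = { = }.
Union: FOLLOW(U) = { #, *, -, =, [ }.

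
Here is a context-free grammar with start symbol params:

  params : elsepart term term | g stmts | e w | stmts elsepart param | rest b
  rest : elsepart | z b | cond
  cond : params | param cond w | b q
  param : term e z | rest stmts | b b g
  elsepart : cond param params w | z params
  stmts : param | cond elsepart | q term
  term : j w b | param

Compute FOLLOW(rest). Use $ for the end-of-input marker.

In params : rest b: add FIRST(b) = { b }.
In param : rest stmts: add FIRST(stmts) = { b, e, g, j, q, z }.
Union: FOLLOW(rest) = { b, e, g, j, q, z }.

{ b, e, g, j, q, z }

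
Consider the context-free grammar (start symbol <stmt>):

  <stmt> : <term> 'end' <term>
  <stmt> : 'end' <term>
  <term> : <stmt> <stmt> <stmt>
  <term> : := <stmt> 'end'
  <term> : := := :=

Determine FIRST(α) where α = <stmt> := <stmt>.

Add FIRST(<stmt>) = { 'end', := }; <stmt> is not nullable, stop.

{ 'end', := }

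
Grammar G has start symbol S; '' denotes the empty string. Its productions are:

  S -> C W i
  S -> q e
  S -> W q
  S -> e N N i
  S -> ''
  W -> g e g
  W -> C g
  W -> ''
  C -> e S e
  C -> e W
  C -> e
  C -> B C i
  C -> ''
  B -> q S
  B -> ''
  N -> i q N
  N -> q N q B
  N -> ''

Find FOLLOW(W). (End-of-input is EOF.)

In S -> C W i: add FIRST(i) = { i }.
In S -> W q: add FIRST(q) = { q }.
In C -> e W: W is at the end, add FOLLOW(C) = { e, g, i, q }.
Union: FOLLOW(W) = { e, g, i, q }.

{ e, g, i, q }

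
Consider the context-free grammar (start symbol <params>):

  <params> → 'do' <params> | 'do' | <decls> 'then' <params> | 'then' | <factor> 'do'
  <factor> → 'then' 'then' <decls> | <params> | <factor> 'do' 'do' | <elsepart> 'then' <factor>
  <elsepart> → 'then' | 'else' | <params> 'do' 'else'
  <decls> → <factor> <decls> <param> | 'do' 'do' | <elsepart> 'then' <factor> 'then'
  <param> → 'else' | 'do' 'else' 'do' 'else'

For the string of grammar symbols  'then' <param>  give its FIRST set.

{ 'then' }

'then' is a terminal; add {'then'} and stop.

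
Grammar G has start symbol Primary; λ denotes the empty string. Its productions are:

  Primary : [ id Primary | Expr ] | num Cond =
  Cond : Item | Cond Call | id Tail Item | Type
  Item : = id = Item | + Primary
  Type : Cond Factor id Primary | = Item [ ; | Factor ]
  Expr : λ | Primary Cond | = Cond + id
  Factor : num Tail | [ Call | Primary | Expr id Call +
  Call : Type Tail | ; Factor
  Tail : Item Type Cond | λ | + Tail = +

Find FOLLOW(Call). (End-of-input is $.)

In Cond : Cond Call: Call is at the end, add FOLLOW(Cond) = { +, ;, =, [, ], id, num }.
In Factor : [ Call: Call is at the end, add FOLLOW(Factor) = { +, ;, =, [, ], id, num }.
In Factor : Expr id Call +: add FIRST(+) = { + }.
Union: FOLLOW(Call) = { +, ;, =, [, ], id, num }.

{ +, ;, =, [, ], id, num }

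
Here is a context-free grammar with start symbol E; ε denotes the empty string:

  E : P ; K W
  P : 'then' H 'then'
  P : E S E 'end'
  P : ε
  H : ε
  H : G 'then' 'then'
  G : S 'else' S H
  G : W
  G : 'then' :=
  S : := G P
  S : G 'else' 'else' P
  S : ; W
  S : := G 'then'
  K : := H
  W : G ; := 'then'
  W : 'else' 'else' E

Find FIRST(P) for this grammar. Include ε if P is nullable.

{ 'then', ;, ε }

P : 'then' H 'then' contributes {'then'}.
From P : E S E 'end': add FIRST(E) = { 'then', ; }.
P : ε contributes ε.
Union: FIRST(P) = { 'then', ;, ε }.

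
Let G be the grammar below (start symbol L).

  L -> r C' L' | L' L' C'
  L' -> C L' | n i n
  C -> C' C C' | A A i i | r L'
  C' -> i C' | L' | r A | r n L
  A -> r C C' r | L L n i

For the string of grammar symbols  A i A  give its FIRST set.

{ i, n, r }

Add FIRST(A) = { i, n, r }; A is not nullable, stop.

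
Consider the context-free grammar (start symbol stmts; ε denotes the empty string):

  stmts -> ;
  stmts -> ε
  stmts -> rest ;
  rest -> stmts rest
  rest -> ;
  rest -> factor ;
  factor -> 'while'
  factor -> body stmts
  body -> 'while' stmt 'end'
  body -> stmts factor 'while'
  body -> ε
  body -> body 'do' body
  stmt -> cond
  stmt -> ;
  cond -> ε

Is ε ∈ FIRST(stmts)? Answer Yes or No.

stmts has an ε-production, so stmts ⇒ ε.

Yes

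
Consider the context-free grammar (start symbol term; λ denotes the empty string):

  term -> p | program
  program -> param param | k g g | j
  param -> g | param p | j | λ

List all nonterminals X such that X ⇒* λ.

Directly nullable (have an λ-production): param.
program -> param param with every symbol nullable, so program is nullable.
term -> program with every symbol nullable, so term is nullable.

{ param, program, term }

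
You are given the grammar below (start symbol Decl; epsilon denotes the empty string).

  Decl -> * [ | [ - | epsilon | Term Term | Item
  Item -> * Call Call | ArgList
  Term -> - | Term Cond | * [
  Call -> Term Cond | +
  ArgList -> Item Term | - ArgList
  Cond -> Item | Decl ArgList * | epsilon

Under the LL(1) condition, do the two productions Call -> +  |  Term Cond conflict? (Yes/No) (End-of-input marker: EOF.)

No

FIRST(+) = { + } and FIRST(Term Cond) = { *, - }.
The FIRST sets are disjoint and neither alternative is nullable — no conflict.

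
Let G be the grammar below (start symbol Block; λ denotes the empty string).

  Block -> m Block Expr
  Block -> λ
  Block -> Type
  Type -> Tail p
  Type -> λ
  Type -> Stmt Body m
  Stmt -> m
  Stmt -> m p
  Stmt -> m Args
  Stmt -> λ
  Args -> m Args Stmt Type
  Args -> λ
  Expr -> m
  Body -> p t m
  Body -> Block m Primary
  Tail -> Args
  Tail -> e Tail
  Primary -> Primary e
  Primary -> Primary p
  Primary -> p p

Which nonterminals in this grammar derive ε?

{ Args, Block, Stmt, Tail, Type }

Directly nullable (have an λ-production): Block, Type, Stmt, Args.
Tail -> Args with every symbol nullable, so Tail is nullable.
No other nonterminal has a production whose RHS symbols are all nullable.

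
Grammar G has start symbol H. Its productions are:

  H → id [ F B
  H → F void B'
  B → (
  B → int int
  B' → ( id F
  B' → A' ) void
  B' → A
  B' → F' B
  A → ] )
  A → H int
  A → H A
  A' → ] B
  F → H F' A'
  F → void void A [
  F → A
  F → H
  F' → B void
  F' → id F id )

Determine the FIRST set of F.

{ ], id, void }

From F → H F' A': add FIRST(H) = { ], id, void }.
F → void void A [ contributes {void}.
From F → A: add FIRST(A) = { ], id, void }.
From F → H: add FIRST(H) = { ], id, void }.
Union: FIRST(F) = { ], id, void }.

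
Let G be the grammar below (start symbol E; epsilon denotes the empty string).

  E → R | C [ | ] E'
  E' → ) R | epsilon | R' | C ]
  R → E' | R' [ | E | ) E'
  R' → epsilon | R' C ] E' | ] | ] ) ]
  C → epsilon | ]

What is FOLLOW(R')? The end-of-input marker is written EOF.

{ EOF, [, ] }

In E' → R': R' is at the end, add FOLLOW(E') = { EOF, [, ] }.
In R → R' [: add FIRST([) = { [ }.
In R' → R' C ] E': add FIRST(C ] E') = { ] }.
Union: FOLLOW(R') = { EOF, [, ] }.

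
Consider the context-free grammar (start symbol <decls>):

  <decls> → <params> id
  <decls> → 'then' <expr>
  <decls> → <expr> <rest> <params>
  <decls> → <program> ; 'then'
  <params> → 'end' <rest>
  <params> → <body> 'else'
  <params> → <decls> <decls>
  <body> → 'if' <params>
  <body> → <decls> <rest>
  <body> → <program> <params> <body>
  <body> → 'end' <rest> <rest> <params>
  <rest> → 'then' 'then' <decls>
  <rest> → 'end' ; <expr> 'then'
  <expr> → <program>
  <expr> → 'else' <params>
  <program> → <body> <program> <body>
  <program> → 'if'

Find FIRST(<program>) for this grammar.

{ 'else', 'end', 'if', 'then' }

From <program> → <body> <program> <body>: add FIRST(<body>) = { 'else', 'end', 'if', 'then' }.
<program> → 'if' contributes {'if'}.
Union: FIRST(<program>) = { 'else', 'end', 'if', 'then' }.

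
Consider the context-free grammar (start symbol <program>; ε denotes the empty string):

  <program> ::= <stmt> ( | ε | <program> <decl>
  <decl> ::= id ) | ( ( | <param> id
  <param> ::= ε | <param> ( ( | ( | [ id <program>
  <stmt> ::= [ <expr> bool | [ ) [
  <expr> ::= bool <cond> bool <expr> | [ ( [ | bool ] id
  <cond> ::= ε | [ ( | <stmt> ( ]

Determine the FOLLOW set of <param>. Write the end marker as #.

In <decl> ::= <param> id: add FIRST(id) = { id }.
In <param> ::= <param> ( (: add FIRST(( () = { ( }.
Union: FOLLOW(<param>) = { (, id }.

{ (, id }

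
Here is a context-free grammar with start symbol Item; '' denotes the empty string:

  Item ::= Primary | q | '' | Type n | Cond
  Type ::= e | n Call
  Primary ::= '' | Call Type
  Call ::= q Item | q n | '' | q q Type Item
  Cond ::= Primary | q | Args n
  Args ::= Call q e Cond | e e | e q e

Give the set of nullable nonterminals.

{ Call, Cond, Item, Primary }

Directly nullable (have an ''-production): Item, Primary, Call.
Cond ::= Primary with every symbol nullable, so Cond is nullable.
No other nonterminal has a production whose RHS symbols are all nullable.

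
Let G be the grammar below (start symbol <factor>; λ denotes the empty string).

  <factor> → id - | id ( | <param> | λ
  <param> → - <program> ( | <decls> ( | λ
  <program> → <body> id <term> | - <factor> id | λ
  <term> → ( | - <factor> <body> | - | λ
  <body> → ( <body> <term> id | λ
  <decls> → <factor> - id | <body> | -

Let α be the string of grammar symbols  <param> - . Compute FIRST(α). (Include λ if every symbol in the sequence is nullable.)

Add FIRST(<param>)\{λ} = { (, -, id }; <param> is nullable, continue.
- is a terminal; add {-} and stop.

{ (, -, id }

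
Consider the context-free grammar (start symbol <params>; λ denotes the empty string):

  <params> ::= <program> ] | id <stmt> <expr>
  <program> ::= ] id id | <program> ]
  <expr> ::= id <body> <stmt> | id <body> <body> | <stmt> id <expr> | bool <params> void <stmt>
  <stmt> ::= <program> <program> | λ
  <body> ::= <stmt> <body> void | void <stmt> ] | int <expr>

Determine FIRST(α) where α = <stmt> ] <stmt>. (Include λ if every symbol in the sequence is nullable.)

{ ] }

Add FIRST(<stmt>)\{λ} = { ] }; <stmt> is nullable, continue.
] is a terminal; add {]} and stop.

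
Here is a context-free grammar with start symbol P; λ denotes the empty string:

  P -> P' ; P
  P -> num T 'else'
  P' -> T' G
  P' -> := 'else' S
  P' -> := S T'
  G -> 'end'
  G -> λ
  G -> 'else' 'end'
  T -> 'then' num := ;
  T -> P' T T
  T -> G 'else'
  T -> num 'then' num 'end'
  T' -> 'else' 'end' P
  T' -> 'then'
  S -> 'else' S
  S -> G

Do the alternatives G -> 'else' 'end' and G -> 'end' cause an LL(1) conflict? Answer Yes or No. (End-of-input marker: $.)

FIRST('else' 'end') = { 'else' } and FIRST('end') = { 'end' }.
The FIRST sets are disjoint and neither alternative is nullable — no conflict.

No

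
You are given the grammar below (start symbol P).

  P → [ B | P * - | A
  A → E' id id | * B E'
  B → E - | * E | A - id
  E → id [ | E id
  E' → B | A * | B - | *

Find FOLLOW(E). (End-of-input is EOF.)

In B → E -: add FIRST(-) = { - }.
In B → * E: E is at the end, add FOLLOW(B) = { EOF, *, -, id }.
In E → E id: add FIRST(id) = { id }.
Union: FOLLOW(E) = { EOF, *, -, id }.

{ EOF, *, -, id }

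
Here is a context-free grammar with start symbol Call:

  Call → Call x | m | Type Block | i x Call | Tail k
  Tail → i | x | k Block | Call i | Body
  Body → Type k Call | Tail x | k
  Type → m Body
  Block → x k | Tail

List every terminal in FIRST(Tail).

{ i, k, m, x }

Tail → i contributes {i}.
Tail → x contributes {x}.
Tail → k Block contributes {k}.
From Tail → Call i: add FIRST(Call) = { i, k, m, x }.
From Tail → Body: add FIRST(Body) = { i, k, m, x }.
Union: FIRST(Tail) = { i, k, m, x }.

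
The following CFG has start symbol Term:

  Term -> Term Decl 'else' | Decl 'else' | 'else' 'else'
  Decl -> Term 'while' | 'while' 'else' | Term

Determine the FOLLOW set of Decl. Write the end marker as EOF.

In Term -> Term Decl 'else': add FIRST('else') = { 'else' }.
In Term -> Decl 'else': add FIRST('else') = { 'else' }.
Union: FOLLOW(Decl) = { 'else' }.

{ 'else' }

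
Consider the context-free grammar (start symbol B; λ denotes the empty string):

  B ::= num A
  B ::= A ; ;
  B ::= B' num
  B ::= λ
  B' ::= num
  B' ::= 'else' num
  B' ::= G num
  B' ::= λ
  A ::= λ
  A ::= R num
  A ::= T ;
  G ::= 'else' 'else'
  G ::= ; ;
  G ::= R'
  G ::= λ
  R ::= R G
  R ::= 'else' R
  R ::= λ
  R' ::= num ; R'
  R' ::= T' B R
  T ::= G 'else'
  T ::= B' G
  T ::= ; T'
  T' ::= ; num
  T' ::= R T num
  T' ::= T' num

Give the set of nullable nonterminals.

{ A, B, B', G, R, T }

Directly nullable (have an λ-production): B, B', A, G, R.
T ::= B' G with every symbol nullable, so T is nullable.
No other nonterminal has a production whose RHS symbols are all nullable.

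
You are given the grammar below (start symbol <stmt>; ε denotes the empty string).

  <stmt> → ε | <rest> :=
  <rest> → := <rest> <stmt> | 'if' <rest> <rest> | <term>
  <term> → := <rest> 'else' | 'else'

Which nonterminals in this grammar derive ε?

{ <stmt> }

Directly nullable (have an ε-production): <stmt>.
No other nonterminal has a production whose RHS symbols are all nullable.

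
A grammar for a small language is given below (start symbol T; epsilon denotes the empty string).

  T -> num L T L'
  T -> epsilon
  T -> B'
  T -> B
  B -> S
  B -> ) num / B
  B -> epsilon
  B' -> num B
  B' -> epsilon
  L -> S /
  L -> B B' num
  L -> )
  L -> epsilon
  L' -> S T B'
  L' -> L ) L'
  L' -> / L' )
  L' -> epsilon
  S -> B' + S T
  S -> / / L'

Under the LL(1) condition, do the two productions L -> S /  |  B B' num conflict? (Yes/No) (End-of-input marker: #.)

Yes

FIRST(S /) = { +, /, num } and FIRST(B B' num) = { ), +, /, num }.
Both contain +, so the two alternatives are not disjoint — LL(1) conflict.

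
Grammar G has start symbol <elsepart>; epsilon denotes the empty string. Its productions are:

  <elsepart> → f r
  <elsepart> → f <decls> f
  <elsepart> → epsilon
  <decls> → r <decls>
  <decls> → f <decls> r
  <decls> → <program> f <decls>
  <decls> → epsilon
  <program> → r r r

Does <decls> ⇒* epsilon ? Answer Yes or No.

Yes

<decls> has an epsilon-production, so <decls> ⇒ epsilon.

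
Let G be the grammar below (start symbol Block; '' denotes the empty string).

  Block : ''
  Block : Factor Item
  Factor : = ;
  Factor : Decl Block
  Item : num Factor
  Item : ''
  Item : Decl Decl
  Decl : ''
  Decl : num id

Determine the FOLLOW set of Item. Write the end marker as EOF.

{ EOF, num }

In Block : Factor Item: Item is at the end, add FOLLOW(Block) = { EOF, num }.
Union: FOLLOW(Item) = { EOF, num }.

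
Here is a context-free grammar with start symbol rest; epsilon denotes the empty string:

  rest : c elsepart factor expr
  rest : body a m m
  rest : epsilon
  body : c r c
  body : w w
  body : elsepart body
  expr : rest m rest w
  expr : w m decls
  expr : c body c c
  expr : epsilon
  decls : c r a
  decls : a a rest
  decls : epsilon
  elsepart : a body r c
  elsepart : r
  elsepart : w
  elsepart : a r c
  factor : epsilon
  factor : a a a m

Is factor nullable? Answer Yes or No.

factor has an epsilon-production, so factor ⇒ epsilon.

Yes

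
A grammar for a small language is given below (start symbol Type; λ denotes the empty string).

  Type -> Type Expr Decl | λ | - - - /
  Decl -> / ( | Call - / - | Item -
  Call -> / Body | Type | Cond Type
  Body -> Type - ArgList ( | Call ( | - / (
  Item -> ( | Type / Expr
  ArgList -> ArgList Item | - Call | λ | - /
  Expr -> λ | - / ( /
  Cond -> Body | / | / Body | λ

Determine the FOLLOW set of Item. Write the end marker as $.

In Decl -> Item -: add FIRST(-) = { - }.
In ArgList -> ArgList Item: Item is at the end, add FOLLOW(ArgList) = { (, -, / }.
Union: FOLLOW(Item) = { (, -, / }.

{ (, -, / }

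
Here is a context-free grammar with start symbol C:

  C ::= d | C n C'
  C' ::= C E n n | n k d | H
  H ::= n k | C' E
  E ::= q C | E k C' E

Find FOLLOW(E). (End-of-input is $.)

{ $, k, n, q }

In C' ::= C E n n: add FIRST(n n) = { n }.
In H ::= C' E: E is at the end, add FOLLOW(H) = { $, k, n, q }.
In E ::= E k C' E: add FIRST(k C' E) = { k }.
In E ::= E k C' E: E is at the end, add FOLLOW(E) = { $, k, n, q }.
Union: FOLLOW(E) = { $, k, n, q }.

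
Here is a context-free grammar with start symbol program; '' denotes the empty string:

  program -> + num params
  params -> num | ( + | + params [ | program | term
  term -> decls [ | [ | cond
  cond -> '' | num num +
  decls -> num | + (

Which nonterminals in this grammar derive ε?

{ cond, params, term }

Directly nullable (have an ''-production): cond.
params -> term with every symbol nullable, so params is nullable.
term -> cond with every symbol nullable, so term is nullable.
No other nonterminal has a production whose RHS symbols are all nullable.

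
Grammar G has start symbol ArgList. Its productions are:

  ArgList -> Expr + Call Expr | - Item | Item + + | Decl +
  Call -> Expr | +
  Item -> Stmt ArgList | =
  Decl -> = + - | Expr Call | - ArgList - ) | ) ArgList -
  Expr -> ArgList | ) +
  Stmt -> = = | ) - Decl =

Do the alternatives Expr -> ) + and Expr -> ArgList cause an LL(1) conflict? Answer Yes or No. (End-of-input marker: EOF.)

FIRST() +) = { ) } and FIRST(ArgList) = { ), -, = }.
Both contain ), so the two alternatives are not disjoint — LL(1) conflict.

Yes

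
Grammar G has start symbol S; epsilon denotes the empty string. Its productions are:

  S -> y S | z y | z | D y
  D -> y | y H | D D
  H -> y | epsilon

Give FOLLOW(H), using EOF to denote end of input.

In D -> y H: H is at the end, add FOLLOW(D) = { y }.
Union: FOLLOW(H) = { y }.

{ y }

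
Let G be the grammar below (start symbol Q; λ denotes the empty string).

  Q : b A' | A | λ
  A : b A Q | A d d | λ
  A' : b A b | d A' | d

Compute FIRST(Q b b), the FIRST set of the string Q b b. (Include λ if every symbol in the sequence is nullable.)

{ b, d }

Add FIRST(Q)\{λ} = { b, d }; Q is nullable, continue.
b is a terminal; add {b} and stop.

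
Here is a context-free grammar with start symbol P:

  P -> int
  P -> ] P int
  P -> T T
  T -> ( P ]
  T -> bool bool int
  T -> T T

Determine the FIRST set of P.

P -> int contributes {int}.
P -> ] P int contributes {]}.
From P -> T T: add FIRST(T) = { (, bool }.
Union: FIRST(P) = { (, ], bool, int }.

{ (, ], bool, int }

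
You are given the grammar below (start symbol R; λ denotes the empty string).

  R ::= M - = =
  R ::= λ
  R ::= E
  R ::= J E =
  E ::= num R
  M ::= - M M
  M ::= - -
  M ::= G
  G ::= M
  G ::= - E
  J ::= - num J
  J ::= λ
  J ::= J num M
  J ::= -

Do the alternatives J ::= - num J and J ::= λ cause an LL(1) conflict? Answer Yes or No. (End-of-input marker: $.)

FIRST(- num J) = { - } and FIRST(λ) = { λ }.
The second is nullable but FOLLOW(J) = { num } is disjoint from FIRST of the first.

No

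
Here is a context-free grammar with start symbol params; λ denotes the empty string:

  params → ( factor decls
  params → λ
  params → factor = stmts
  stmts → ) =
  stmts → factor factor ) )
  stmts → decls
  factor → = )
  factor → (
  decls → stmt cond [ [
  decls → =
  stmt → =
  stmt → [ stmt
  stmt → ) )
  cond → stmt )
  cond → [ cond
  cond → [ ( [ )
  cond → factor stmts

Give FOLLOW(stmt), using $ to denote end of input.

In decls → stmt cond [ [: add FIRST(cond [ [) = { (, ), =, [ }.
In stmt → [ stmt: stmt is at the end, add FOLLOW(stmt) = { (, ), =, [ }.
In cond → stmt ): add FIRST()) = { ) }.
Union: FOLLOW(stmt) = { (, ), =, [ }.

{ (, ), =, [ }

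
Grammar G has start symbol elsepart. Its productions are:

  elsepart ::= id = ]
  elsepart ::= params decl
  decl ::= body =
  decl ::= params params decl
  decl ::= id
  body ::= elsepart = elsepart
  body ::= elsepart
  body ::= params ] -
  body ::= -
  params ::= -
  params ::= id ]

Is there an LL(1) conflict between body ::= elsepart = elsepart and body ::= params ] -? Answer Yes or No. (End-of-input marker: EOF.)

FIRST(elsepart = elsepart) = { -, id } and FIRST(params ] -) = { -, id }.
Both contain -, so the two alternatives are not disjoint — LL(1) conflict.

Yes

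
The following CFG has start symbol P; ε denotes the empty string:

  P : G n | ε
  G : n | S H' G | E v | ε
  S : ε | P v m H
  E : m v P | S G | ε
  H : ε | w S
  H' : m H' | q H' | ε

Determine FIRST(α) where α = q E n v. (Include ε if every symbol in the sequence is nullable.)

{ q }

q is a terminal; add {q} and stop.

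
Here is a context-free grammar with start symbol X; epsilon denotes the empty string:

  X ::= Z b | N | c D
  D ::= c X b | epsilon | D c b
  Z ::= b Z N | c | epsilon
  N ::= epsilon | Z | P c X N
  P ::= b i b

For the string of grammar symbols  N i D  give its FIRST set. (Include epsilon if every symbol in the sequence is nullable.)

Add FIRST(N)\{epsilon} = { b, c }; N is nullable, continue.
i is a terminal; add {i} and stop.

{ b, c, i }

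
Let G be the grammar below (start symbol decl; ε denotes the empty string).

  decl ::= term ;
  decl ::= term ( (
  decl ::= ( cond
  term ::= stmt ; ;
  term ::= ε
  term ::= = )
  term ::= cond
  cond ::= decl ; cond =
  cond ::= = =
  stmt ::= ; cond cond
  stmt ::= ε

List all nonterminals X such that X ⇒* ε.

Directly nullable (have an ε-production): term, stmt.
No other nonterminal has a production whose RHS symbols are all nullable.

{ stmt, term }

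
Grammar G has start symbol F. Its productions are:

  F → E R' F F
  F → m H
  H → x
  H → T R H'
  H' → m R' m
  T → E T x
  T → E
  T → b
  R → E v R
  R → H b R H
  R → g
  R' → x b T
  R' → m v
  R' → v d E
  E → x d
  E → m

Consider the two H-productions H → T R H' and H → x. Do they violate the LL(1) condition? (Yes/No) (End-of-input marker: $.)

FIRST(T R H') = { b, m, x } and FIRST(x) = { x }.
Both contain x, so the two alternatives are not disjoint — LL(1) conflict.

Yes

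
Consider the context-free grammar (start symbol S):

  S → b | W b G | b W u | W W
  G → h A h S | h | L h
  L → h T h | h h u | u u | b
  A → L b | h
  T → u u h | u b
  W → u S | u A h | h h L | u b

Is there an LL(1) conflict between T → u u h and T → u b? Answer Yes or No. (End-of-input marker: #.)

Yes

FIRST(u u h) = { u } and FIRST(u b) = { u }.
Both contain u, so the two alternatives are not disjoint — LL(1) conflict.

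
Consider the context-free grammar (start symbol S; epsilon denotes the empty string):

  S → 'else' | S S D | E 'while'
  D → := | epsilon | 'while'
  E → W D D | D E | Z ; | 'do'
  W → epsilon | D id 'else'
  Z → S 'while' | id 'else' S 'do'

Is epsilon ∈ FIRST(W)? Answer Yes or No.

Yes

W has an epsilon-production, so W ⇒ epsilon.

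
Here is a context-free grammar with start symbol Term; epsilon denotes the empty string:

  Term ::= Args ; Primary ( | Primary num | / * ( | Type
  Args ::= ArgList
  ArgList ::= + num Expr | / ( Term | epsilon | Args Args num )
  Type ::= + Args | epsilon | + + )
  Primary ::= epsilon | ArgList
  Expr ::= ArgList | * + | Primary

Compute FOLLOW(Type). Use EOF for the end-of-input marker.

In Term ::= Type: Type is at the end, add FOLLOW(Term) = { EOF, (, +, /, ;, num }.
Union: FOLLOW(Type) = { EOF, (, +, /, ;, num }.

{ EOF, (, +, /, ;, num }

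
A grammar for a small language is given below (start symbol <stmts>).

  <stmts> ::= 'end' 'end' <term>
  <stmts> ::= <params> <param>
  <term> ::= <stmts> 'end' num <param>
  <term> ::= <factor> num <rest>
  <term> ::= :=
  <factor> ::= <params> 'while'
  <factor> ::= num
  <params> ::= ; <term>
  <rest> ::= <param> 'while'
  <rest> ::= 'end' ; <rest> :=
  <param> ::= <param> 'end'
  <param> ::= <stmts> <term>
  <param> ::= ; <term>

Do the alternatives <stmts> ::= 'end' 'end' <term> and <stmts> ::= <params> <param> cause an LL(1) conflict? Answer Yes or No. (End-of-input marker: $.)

No

FIRST('end' 'end' <term>) = { 'end' } and FIRST(<params> <param>) = { ; }.
The FIRST sets are disjoint and neither alternative is nullable — no conflict.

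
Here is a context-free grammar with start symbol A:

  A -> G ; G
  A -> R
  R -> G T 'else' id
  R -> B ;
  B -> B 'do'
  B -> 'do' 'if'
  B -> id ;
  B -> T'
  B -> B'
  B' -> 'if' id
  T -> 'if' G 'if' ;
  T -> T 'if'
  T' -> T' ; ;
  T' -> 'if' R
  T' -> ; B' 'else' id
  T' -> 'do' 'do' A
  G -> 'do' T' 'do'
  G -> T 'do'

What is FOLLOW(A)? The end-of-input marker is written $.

{ $, 'do', ; }

A is the start symbol, so $ ∈ FOLLOW(A).
In T' -> 'do' 'do' A: A is at the end, add FOLLOW(T') = { 'do', ; }.
Union: FOLLOW(A) = { $, 'do', ; }.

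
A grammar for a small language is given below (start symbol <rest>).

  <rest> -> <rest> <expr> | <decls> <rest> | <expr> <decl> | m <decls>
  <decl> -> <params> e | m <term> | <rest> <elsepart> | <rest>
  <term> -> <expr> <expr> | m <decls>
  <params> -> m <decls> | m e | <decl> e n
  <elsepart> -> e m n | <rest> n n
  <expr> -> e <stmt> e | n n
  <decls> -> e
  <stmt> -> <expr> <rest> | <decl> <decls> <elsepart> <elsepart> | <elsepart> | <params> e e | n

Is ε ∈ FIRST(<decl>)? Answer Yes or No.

No

No nonterminal in this grammar is nullable.
No production of <decl> has an RHS whose symbols are all nullable, so <decl> is not nullable.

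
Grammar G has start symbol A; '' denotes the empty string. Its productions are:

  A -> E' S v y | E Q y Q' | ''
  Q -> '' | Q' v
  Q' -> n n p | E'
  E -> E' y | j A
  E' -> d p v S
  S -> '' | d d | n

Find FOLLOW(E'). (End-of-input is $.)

{ $, d, n, v, y }

In A -> E' S v y: add FIRST(S v y) = { d, n, v }.
In Q' -> E': E' is at the end, add FOLLOW(Q') = { $, d, n, v, y }.
In E -> E' y: add FIRST(y) = { y }.
Union: FOLLOW(E') = { $, d, n, v, y }.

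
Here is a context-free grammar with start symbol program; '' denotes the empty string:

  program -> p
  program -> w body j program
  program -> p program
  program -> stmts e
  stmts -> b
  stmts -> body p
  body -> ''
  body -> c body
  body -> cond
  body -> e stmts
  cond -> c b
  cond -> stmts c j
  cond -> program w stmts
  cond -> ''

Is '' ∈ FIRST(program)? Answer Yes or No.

No

Nullable nonterminals: body, cond.
No production of program has an RHS whose symbols are all nullable, so program is not nullable.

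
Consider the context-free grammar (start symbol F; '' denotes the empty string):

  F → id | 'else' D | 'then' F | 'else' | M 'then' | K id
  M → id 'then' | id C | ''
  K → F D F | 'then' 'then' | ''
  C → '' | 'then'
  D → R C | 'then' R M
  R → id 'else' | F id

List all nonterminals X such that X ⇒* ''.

Directly nullable (have an ''-production): M, K, C.
No other nonterminal has a production whose RHS symbols are all nullable.

{ C, K, M }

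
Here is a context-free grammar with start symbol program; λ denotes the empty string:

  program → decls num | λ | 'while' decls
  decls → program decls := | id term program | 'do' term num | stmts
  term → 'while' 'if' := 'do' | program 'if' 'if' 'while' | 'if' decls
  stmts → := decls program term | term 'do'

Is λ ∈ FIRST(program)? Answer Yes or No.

program has an λ-production, so program ⇒ λ.

Yes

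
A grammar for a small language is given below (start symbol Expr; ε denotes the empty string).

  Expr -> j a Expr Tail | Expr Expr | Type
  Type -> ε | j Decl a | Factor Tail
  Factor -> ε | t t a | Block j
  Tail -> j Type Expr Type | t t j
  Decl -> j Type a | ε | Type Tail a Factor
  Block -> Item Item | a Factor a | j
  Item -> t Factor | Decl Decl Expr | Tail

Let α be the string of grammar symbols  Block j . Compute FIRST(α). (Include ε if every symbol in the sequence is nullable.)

{ a, j, t }

Add FIRST(Block)\{ε} = { a, j, t }; Block is nullable, continue.
j is a terminal; add {j} and stop.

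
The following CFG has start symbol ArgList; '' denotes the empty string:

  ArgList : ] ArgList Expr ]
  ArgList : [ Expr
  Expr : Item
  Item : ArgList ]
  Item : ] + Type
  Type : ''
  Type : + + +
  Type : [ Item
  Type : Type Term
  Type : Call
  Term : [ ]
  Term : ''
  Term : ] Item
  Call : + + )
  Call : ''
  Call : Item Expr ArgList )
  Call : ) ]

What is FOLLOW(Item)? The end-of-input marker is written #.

In Expr : Item: Item is at the end, add FOLLOW(Expr) = { #, ), [, ] }.
In Type : [ Item: Item is at the end, add FOLLOW(Type) = { #, ), [, ] }.
In Term : ] Item: Item is at the end, add FOLLOW(Term) = { #, ), [, ] }.
In Call : Item Expr ArgList ): add FIRST(Expr ArgList )) = { [, ] }.
Union: FOLLOW(Item) = { #, ), [, ] }.

{ #, ), [, ] }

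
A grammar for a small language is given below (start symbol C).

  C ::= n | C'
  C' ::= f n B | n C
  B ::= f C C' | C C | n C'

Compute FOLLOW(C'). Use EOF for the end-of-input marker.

In C ::= C': C' is at the end, add FOLLOW(C) = { EOF, f, n }.
In B ::= f C C': C' is at the end, add FOLLOW(B) = { EOF, f, n }.
In B ::= n C': C' is at the end, add FOLLOW(B) = { EOF, f, n }.
Union: FOLLOW(C') = { EOF, f, n }.

{ EOF, f, n }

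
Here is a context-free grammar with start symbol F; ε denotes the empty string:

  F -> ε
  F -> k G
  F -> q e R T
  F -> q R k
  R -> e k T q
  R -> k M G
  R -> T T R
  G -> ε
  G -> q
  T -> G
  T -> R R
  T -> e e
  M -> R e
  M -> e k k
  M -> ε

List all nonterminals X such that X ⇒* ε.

Directly nullable (have an ε-production): F, G, M.
T -> G with every symbol nullable, so T is nullable.
No other nonterminal has a production whose RHS symbols are all nullable.

{ F, G, M, T }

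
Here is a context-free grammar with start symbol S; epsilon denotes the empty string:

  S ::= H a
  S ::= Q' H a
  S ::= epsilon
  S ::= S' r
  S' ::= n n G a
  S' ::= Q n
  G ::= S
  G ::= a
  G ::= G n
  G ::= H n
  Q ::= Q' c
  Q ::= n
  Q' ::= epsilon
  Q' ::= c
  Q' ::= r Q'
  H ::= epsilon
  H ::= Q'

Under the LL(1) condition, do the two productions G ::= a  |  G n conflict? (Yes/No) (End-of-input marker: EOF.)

Yes

FIRST(a) = { a } and FIRST(G n) = { a, c, n, r }.
Both contain a, so the two alternatives are not disjoint — LL(1) conflict.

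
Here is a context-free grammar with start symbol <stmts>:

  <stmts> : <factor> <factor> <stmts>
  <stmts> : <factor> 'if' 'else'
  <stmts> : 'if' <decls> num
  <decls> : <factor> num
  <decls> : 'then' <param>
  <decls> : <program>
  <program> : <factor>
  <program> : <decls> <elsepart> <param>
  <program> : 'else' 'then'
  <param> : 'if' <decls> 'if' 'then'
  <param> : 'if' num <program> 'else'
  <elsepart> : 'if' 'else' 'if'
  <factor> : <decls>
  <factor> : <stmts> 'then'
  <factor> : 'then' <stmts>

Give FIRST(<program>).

From <program> : <factor>: add FIRST(<factor>) = { 'else', 'if', 'then' }.
From <program> : <decls> <elsepart> <param>: add FIRST(<decls>) = { 'else', 'if', 'then' }.
<program> : 'else' 'then' contributes {'else'}.
Union: FIRST(<program>) = { 'else', 'if', 'then' }.

{ 'else', 'if', 'then' }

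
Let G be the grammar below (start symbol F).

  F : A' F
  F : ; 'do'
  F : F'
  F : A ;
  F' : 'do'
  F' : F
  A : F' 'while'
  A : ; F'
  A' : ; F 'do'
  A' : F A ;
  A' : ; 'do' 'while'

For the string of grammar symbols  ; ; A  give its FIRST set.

; is a terminal; add {;} and stop.

{ ; }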